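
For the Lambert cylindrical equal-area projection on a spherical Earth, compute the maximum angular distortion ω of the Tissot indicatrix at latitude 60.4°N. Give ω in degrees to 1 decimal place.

The Lambert cylindrical equal-area projection is the cylindrical equal-area projection with its standard parallel at the equator (φ₀ = 0). For cylindrical equal-area with standard parallel φ₀, h = cos φ / cos φ₀ and k = cos φ₀ / cos φ, so h·k = 1.
At 60.4°: h = 0.4939, k = 2.025; principal scales a = 2.025, b = 0.4939.
sin(ω/2) = (a − b)/(a + b) = 1.531/2.518 = 0.6077, so ω = 2 arcsin(0.6077) ≈ 74.9°.

74.9°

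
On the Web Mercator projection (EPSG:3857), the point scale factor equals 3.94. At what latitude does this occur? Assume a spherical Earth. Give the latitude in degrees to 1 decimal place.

75.3°

Mercator scale is k = sec φ = 1/cos φ.
1/cos φ = 3.94  ⇒  cos φ = 0.2538  ⇒  φ = arccos(0.2538) ≈ 75.3°.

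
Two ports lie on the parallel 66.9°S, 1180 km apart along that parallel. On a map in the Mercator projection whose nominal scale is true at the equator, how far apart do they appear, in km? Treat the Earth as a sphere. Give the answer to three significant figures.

3010 km

The Mercator projection is conformal; its linear scale factor is the same in every direction and equals sec φ = 1/cos φ.
Along the parallel, k = sec 66.9° = 1/0.3923 = 2.549.
Map distance = 1180 × 2.549 ≈ 3010 km.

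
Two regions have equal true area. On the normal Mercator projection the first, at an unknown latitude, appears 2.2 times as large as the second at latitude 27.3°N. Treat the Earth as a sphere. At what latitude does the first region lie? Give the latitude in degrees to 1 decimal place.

On Mercator, (apparent₁)/(apparent₂) = sec²φ₁ / sec²φ₂ when true areas are equal.
cos²φ₂ / cos²φ₁ = 2.2  ⇒  cos φ₁ = cos 27.3° / √2.2 = 0.8886/1.483 = 0.5991.
φ₁ = arccos(0.5991) ≈ 53.2°.

53.2°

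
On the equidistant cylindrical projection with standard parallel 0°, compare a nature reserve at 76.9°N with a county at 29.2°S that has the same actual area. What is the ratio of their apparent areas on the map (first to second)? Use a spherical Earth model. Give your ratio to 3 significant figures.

Plate carrée maps x = Rλ, y = Rφ. The meridian scale is h = 1 and the parallel scale is k = 1/cos φ = sec φ.
Areal scale at 76.9°: h·k = 1.000 × 4.412 = 4.412.
Areal scale at 29.2°: h·k = 1.000 × 1.146 = 1.146.
Ratio = 4.412/1.146 ≈ 3.85.

3.85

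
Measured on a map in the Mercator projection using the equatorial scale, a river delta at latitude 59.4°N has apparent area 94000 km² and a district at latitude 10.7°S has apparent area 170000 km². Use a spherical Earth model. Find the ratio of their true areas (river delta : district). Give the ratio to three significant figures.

On Mercator the areal scale is sec²φ, so true area = apparent × cos²φ.
True area of river delta: 94000 × cos²(59.4°) = 94000 × 0.2591 = 24360 km².
True area of district: 170000 × cos²(10.7°) = 170000 × 0.9655 = 164100 km².
Ratio = 24360 / 164100 ≈ 0.148.

0.148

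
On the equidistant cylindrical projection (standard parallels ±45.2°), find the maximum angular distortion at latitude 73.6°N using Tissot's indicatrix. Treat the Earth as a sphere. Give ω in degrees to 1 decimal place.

In the equirectangular projection with standard parallel φ₀ = 45.2° (x = Rλ cos φ₀, y = Rφ), meridians are true-scale (h = 1) and the parallel scale is k = cos φ₀ / cos φ.
At 73.6°: h = 1.000, k = 2.496; principal scales a = 2.496, b = 1.000.
sin(ω/2) = (a − b)/(a + b) = 1.496/3.496 = 0.4279, so ω = 2 arcsin(0.4279) ≈ 50.7°.

50.7°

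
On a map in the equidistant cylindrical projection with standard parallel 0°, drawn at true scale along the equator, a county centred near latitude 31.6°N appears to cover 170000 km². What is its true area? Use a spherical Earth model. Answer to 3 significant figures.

Plate carrée maps x = Rλ, y = Rφ. The meridian scale is h = 1 and the parallel scale is k = 1/cos φ = sec φ.
Areal scale = h·k = 1 × sec φ; at 31.6°, h = 1.000, k = 1.174, so h·k = 1.174.
True area = apparent / (areal scale) = 170000 / 1.174 ≈ 145000 km².

145000 km²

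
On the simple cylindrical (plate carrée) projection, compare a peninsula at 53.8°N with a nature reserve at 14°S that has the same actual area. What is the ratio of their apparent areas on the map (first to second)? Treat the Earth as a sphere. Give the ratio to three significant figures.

1.64

For the equirectangular projection with φ₀ = 0 (plate carrée), h = 1 along meridians and k = sec φ along parallels.
Areal scale at 53.8°: h·k = 1.000 × 1.693 = 1.693.
Areal scale at 14°: h·k = 1.000 × 1.031 = 1.031.
Ratio = 1.693/1.031 ≈ 1.64.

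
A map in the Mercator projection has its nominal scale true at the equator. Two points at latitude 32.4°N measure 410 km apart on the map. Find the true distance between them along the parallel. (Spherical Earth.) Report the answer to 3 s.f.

346 km

The Mercator projection is conformal; its linear scale factor is the same in every direction and equals sec φ = 1/cos φ.
Along the parallel at 32.4°, map distances are exaggerated by k = sec 32.4° = 1.184.
True distance = 410 / 1.184 = 410 × cos 32.4° ≈ 346 km.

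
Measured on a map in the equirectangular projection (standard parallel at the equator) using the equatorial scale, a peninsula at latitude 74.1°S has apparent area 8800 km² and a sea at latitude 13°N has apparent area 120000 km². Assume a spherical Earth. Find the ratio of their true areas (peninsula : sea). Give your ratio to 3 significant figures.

0.0206

Plate carrée has h = 1 and k = sec φ, giving areal scale sec φ; true area = (apparent area) · cos φ.
True area of peninsula: 8800 × cos(74.1°) = 8800 × 0.2740 = 2411 km².
True area of sea: 120000 × cos(13°) = 120000 × 0.9744 = 116900 km².
Ratio = 2411 / 116900 ≈ 0.0206.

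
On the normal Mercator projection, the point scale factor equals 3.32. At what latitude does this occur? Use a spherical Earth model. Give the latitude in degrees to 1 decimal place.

72.5°

Mercator scale is k = sec φ = 1/cos φ.
1/cos φ = 3.32  ⇒  cos φ = 0.3012  ⇒  φ = arccos(0.3012) ≈ 72.5°.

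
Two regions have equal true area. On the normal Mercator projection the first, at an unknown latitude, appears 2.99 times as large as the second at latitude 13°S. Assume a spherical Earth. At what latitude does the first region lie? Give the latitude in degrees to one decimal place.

For equal true areas on Mercator, apparent areas scale as sec²φ, so the ratio is cos²φ₂ / cos²φ₁.
cos²φ₂ / cos²φ₁ = 2.99  ⇒  cos φ₁ = cos 13° / √2.99 = 0.9744/1.729 = 0.5635.
φ₁ = arccos(0.5635) ≈ 55.7°.

55.7°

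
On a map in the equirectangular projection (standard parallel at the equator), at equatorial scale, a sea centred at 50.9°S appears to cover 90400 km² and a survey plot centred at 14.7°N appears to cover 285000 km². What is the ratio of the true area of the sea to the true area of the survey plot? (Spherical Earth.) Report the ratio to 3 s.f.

0.207

On the plate carrée, areal scale = h·k = 1 × sec φ, so true area = apparent × cos φ.
True area of sea: 90400 × cos(50.9°) = 90400 × 0.6307 = 57010 km².
True area of survey plot: 285000 × cos(14.7°) = 285000 × 0.9673 = 275700 km².
Ratio = 57010 / 275700 ≈ 0.207.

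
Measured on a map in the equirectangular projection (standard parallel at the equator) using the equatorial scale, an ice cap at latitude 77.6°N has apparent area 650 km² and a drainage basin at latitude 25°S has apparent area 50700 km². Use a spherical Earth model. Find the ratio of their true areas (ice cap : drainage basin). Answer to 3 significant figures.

Plate carrée has h = 1 and k = sec φ, giving areal scale sec φ; true area = (apparent area) · cos φ.
True area of ice cap: 650 × cos(77.6°) = 650 × 0.2147 = 139.6 km².
True area of drainage basin: 50700 × cos(25°) = 50700 × 0.9063 = 45950 km².
Ratio = 139.6 / 45950 ≈ 0.00304.

0.00304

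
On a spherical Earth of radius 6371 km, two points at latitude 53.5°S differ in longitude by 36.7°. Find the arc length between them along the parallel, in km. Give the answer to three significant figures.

Arc length along a parallel = R cos φ · Δλ (with Δλ in radians).
= 6371 × cos 53.5° × (36.7° × π/180) = 6371 × 0.5948 × 0.6405 ≈ 2430 km.

2430 km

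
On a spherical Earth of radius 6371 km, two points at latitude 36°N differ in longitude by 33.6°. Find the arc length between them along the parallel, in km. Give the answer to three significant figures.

Arc length along a parallel = R cos φ · Δλ (with Δλ in radians).
= 6371 × cos 36° × (33.6° × π/180) = 6371 × 0.8090 × 0.5864 ≈ 3020 km.

3020 km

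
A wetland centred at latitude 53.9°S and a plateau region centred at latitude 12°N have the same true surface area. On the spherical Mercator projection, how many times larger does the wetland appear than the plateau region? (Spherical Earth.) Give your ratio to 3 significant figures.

2.76

Mercator areal scale is sec²φ.
At 53.9°: sec²(53.9°) = 1/0.5892² = 2.881.
At 12°: sec²(12°) = 1/0.9781² = 1.045.
Ratio = 2.881/1.045 = cos²(12°)/cos²(53.9°) ≈ 2.76.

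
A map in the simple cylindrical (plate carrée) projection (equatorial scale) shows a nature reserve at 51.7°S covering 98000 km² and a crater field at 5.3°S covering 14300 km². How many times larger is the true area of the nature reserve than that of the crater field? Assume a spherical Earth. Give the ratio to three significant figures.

Plate carrée has h = 1 and k = sec φ, giving areal scale sec φ; true area = (apparent area) · cos φ.
True area of nature reserve: 98000 × cos(51.7°) = 98000 × 0.6198 = 60740 km².
True area of crater field: 14300 × cos(5.3°) = 14300 × 0.9957 = 14240 km².
Ratio = 60740 / 14240 ≈ 4.27.

4.27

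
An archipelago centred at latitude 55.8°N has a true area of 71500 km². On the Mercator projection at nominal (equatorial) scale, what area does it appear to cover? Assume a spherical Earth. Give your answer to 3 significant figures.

Mercator is conformal, so the point scale is isotropic: h = k = sec φ = 1/cos φ.
Areal scale = k² = sec²φ = 1/cos²(55.8°) = 1/0.5621² = 3.165.
Apparent area = 71500 × 3.165 ≈ 226000 km².

226000 km²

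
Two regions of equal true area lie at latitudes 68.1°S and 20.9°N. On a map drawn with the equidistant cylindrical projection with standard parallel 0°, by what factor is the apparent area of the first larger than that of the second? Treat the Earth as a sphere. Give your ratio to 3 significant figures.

2.50

In the plate carrée (x = Rλ, y = Rφ), meridians are true-scale (h = 1) and parallels are stretched by k = sec φ.
Areal scale at 68.1°: h·k = 1.000 × 2.681 = 2.681.
Areal scale at 20.9°: h·k = 1.000 × 1.070 = 1.070.
Ratio = 2.681/1.070 ≈ 2.50.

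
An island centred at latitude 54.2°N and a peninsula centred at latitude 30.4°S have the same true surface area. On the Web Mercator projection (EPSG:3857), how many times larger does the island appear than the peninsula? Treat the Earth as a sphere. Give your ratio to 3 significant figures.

2.17

On Mercator, area is exaggerated by sec²φ = 1/cos²φ.
At 54.2°: sec²(54.2°) = 1/0.5850² = 2.922.
At 30.4°: sec²(30.4°) = 1/0.8625² = 1.344.
Ratio = 2.922/1.344 = cos²(30.4°)/cos²(54.2°) ≈ 2.17.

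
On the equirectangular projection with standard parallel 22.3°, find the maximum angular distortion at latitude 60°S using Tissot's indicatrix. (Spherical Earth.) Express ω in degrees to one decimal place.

In the equirectangular projection with standard parallel φ₀ = 22.3° (x = Rλ cos φ₀, y = Rφ), meridians are true-scale (h = 1) and the parallel scale is k = cos φ₀ / cos φ.
At 60°: h = 1.000, k = 1.850; principal scales a = 1.850, b = 1.000.
sin(ω/2) = (a − b)/(a + b) = 0.8504/2.850 = 0.2983, so ω = 2 arcsin(0.2983) ≈ 34.7°.

34.7°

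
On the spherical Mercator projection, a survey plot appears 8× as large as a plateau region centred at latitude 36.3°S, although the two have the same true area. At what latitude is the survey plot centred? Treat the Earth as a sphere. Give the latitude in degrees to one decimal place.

Mercator areal scale is sec²φ, so apparent-area ratio = sec²φ₁ / sec²φ₂ = cos²φ₂ / cos²φ₁.
cos²φ₂ / cos²φ₁ = 8  ⇒  cos φ₁ = cos 36.3° / √8 = 0.8059/2.828 = 0.2849.
φ₁ = arccos(0.2849) ≈ 73.4°.

73.4°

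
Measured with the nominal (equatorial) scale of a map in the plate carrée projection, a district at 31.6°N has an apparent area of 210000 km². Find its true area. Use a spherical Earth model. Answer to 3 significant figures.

For the equirectangular projection with φ₀ = 0 (plate carrée), h = 1 along meridians and k = sec φ along parallels.
Areal scale = h·k = 1 × sec φ; at 31.6°, h = 1.000, k = 1.174, so h·k = 1.174.
True area = apparent / (areal scale) = 210000 / 1.174 ≈ 179000 km².

179000 km²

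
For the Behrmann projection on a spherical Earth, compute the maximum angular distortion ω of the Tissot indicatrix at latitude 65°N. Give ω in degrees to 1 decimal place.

76.0°

Behrmann is a cylindrical equal-area projection with standard parallels at ±30°. For cylindrical equal-area with standard parallel φ₀, h = cos φ / cos φ₀ and k = cos φ₀ / cos φ, so h·k = 1.
At 65°: h = 0.4880, k = 2.049; principal scales a = 2.049, b = 0.4880.
sin(ω/2) = (a − b)/(a + b) = 1.561/2.537 = 0.6153, so ω = 2 arcsin(0.6153) ≈ 76.0°.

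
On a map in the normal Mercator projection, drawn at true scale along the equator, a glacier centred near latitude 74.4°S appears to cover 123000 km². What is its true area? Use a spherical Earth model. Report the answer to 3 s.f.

8900 km²

Mercator is conformal, so the point scale is isotropic: h = k = sec φ = 1/cos φ.
Areal scale = k² = sec²φ = 1/cos²(74.4°) = 1/0.2689² = 13.83.
True area = apparent / (areal scale) = 123000 / 13.83 ≈ 8900 km².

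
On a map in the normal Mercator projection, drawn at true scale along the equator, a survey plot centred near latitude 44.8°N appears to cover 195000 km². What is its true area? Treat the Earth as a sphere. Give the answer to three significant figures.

Mercator is conformal, so the point scale is isotropic: h = k = sec φ = 1/cos φ.
Areal scale = k² = sec²φ = 1/cos²(44.8°) = 1/0.7096² = 1.986.
True area = apparent / (areal scale) = 195000 / 1.986 ≈ 98200 km².

98200 km²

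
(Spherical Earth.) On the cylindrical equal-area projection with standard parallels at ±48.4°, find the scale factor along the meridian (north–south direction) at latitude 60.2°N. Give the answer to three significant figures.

For cylindrical equal-area with standard parallel φ₀, h = cos φ / cos φ₀ and k = cos φ₀ / cos φ, so h·k = 1.
h = cos 60.2° / cos 48.4° = 0.4970/0.6639 = 0.7485.

0.749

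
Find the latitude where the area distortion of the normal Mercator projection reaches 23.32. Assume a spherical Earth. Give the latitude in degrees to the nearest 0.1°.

Mercator areal scale is sec²φ.
sec²φ = 23.32  ⇒  cos²φ = 0.04288  ⇒  cos φ = 0.2071.
φ = arccos(0.2071) ≈ 78.0°.

78.0°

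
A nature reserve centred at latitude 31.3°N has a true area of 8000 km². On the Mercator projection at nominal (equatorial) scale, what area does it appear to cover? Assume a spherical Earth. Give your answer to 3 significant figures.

The Mercator projection is conformal; its linear scale factor is the same in every direction and equals sec φ = 1/cos φ.
Areal scale = k² = sec²φ = 1/cos²(31.3°) = 1/0.8545² = 1.370.
Apparent area = 8000 × 1.370 ≈ 11000 km².

11000 km²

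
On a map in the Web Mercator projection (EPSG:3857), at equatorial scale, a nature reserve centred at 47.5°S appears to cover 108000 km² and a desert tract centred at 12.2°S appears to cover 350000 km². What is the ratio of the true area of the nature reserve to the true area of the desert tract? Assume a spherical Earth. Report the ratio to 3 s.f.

0.147

On Mercator the areal scale is sec²φ, so true area = apparent × cos²φ.
True area of nature reserve: 108000 × cos²(47.5°) = 108000 × 0.4564 = 49290 km².
True area of desert tract: 350000 × cos²(12.2°) = 350000 × 0.9553 = 334400 km².
Ratio = 49290 / 334400 ≈ 0.147.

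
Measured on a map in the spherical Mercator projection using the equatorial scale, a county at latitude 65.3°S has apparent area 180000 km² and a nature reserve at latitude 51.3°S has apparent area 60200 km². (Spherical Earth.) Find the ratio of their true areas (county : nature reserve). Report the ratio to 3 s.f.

Since Mercator area scale is 1/cos²φ, the true area equals the apparent area multiplied by cos²φ.
True area of county: 180000 × cos²(65.3°) = 180000 × 0.1746 = 31430 km².
True area of nature reserve: 60200 × cos²(51.3°) = 60200 × 0.3909 = 23530 km².
Ratio = 31430 / 23530 ≈ 1.34.

1.34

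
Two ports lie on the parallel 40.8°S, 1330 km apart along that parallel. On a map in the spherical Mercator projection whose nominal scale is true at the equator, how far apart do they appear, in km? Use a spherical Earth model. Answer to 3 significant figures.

Mercator is conformal, so the point scale is isotropic: h = k = sec φ = 1/cos φ.
Along the parallel, k = sec 40.8° = 1/0.7570 = 1.321.
Map distance = 1330 × 1.321 ≈ 1760 km.

1760 km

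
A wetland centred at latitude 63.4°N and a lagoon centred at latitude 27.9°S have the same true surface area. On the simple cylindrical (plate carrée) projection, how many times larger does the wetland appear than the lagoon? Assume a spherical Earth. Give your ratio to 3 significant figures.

1.97

For the equirectangular projection with φ₀ = 0 (plate carrée), h = 1 along meridians and k = sec φ along parallels.
Areal scale at 63.4°: h·k = 1.000 × 2.233 = 2.233.
Areal scale at 27.9°: h·k = 1.000 × 1.132 = 1.132.
Ratio = 2.233/1.132 ≈ 1.97.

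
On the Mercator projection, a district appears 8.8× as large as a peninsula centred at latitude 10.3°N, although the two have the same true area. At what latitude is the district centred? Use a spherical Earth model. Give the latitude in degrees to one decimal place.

70.6°

On Mercator, (apparent₁)/(apparent₂) = sec²φ₁ / sec²φ₂ when true areas are equal.
cos²φ₂ / cos²φ₁ = 8.8  ⇒  cos φ₁ = cos 10.3° / √8.8 = 0.9839/2.966 = 0.3317.
φ₁ = arccos(0.3317) ≈ 70.6°.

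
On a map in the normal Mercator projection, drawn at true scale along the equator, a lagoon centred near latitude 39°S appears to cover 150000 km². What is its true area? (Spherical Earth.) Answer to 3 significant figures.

The Mercator projection is conformal; its linear scale factor is the same in every direction and equals sec φ = 1/cos φ.
Areal scale = k² = sec²φ = 1/cos²(39°) = 1/0.7771² = 1.656.
True area = apparent / (areal scale) = 150000 / 1.656 ≈ 90600 km².

90600 km²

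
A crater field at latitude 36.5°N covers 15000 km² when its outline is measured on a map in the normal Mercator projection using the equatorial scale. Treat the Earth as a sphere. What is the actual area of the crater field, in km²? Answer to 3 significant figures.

For Mercator, h = k = sec φ (a conformal cylindrical projection has a single point scale, 1/cos φ).
Areal scale = k² = sec²φ = 1/cos²(36.5°) = 1/0.8039² = 1.548.
True area = apparent / (areal scale) = 15000 / 1.548 ≈ 9690 km².

9690 km²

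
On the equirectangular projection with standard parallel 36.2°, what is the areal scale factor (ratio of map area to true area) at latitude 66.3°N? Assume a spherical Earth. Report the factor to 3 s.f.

2.01

In the equirectangular projection with standard parallel φ₀ = 36.2° (x = Rλ cos φ₀, y = Rφ), meridians are true-scale (h = 1) and the parallel scale is k = cos φ₀ / cos φ.
Areal scale = h·k = 1 × cos φ₀ / cos φ; at 66.3°, h = 1.000, k = 2.008, so h·k = 2.008.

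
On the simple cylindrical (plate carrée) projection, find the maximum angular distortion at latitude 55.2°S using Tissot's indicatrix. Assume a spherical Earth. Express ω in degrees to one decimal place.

In the plate carrée (x = Rλ, y = Rφ), meridians are true-scale (h = 1) and parallels are stretched by k = sec φ.
At 55.2°: h = 1.000, k = 1.752; principal scales a = 1.752, b = 1.000.
sin(ω/2) = (a − b)/(a + b) = 0.7522/2.752 = 0.2733, so ω = 2 arcsin(0.2733) ≈ 31.7°.

31.7°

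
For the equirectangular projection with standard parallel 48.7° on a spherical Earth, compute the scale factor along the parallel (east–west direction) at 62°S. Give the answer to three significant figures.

1.41

The equidistant cylindrical projection with φ₀ = 48.7° has h = 1 (meridians true) and k = cos φ₀ / cos φ along parallels.
k = cos 48.7° / cos 62° = 0.6600/0.4695 = 1.406.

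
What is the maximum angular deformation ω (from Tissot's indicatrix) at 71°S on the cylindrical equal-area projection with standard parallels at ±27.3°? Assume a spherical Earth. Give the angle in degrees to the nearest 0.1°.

Cylindrical equal-area (φ₀ = 27.3°): h = cos φ / cos 27.3° along meridians, k = cos 27.3° / cos φ along parallels; h·k = 1.
At 71°: h = 0.3664, k = 2.729; principal scales a = 2.729, b = 0.3664.
sin(ω/2) = (a − b)/(a + b) = 2.363/3.096 = 0.7633, so ω = 2 arcsin(0.7633) ≈ 99.5°.

99.5°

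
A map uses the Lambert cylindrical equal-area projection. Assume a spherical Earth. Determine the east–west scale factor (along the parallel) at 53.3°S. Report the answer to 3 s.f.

The Lambert cylindrical equal-area projection is the cylindrical equal-area projection with its standard parallel at the equator (φ₀ = 0). Cylindrical equal-area (φ₀ = 0°): h = cos φ / cos 0° along meridians, k = cos 0° / cos φ along parallels; h·k = 1.
k = cos 0° / cos 53.3° = 1.000/0.5976 = 1.673.

1.67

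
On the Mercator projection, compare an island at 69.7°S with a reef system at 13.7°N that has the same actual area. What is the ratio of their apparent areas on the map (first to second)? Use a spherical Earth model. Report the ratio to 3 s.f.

Mercator areal scale is sec²φ.
At 69.7°: sec²(69.7°) = 1/0.3469² = 8.308.
At 13.7°: sec²(13.7°) = 1/0.9715² = 1.059.
Ratio = 8.308/1.059 = cos²(13.7°)/cos²(69.7°) ≈ 7.84.

7.84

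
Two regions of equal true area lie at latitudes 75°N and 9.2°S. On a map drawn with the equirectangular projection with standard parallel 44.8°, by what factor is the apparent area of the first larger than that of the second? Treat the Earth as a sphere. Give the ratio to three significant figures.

3.81

The equidistant cylindrical projection with φ₀ = 44.8° has h = 1 (meridians true) and k = cos φ₀ / cos φ along parallels.
Areal scale at 75°: h·k = 1.000 × 2.742 = 2.742.
Areal scale at 9.2°: h·k = 1.000 × 0.7188 = 0.7188.
Ratio = 2.742/0.7188 ≈ 3.81.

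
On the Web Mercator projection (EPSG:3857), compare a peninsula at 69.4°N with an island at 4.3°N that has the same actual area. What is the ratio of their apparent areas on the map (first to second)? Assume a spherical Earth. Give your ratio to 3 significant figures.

8.03

Mercator areal scale is sec²φ.
At 69.4°: sec²(69.4°) = 1/0.3518² = 8.078.
At 4.3°: sec²(4.3°) = 1/0.9972² = 1.006.
Ratio = 8.078/1.006 = cos²(4.3°)/cos²(69.4°) ≈ 8.03.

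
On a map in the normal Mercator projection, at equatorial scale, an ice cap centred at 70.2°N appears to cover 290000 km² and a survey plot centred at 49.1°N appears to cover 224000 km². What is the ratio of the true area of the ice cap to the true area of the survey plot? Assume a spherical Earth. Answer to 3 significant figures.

0.347

On Mercator the areal scale is sec²φ, so true area = apparent × cos²φ.
True area of ice cap: 290000 × cos²(70.2°) = 290000 × 0.1147 = 33280 km².
True area of survey plot: 224000 × cos²(49.1°) = 224000 × 0.4287 = 96030 km².
Ratio = 33280 / 96030 ≈ 0.347.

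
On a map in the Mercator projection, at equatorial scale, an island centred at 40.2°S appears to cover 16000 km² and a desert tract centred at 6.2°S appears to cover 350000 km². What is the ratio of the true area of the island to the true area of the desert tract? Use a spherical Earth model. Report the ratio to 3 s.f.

0.0270

Since Mercator area scale is 1/cos²φ, the true area equals the apparent area multiplied by cos²φ.
True area of island: 16000 × cos²(40.2°) = 16000 × 0.5834 = 9334 km².
True area of desert tract: 350000 × cos²(6.2°) = 350000 × 0.9883 = 345900 km².
Ratio = 9334 / 345900 ≈ 0.0270.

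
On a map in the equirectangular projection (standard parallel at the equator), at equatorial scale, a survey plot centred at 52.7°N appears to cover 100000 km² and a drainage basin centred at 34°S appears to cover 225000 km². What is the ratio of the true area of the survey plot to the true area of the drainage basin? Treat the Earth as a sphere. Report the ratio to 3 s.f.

On the plate carrée, areal scale = h·k = 1 × sec φ, so true area = apparent × cos φ.
True area of survey plot: 100000 × cos(52.7°) = 100000 × 0.6060 = 60600 km².
True area of drainage basin: 225000 × cos(34°) = 225000 × 0.8290 = 186500 km².
Ratio = 60600 / 186500 ≈ 0.325.

0.325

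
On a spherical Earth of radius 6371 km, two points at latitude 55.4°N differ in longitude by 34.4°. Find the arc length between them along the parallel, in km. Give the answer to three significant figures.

Arc length along a parallel = R cos φ · Δλ (with Δλ in radians).
= 6371 × cos 55.4° × (34.4° × π/180) = 6371 × 0.5678 × 0.6004 ≈ 2170 km.

2170 km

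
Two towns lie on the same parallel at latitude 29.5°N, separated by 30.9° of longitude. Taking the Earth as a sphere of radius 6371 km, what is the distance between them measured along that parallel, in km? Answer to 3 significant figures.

Arc length along a parallel = R cos φ · Δλ (with Δλ in radians).
= 6371 × cos 29.5° × (30.9° × π/180) = 6371 × 0.8704 × 0.5393 ≈ 2990 km.

2990 km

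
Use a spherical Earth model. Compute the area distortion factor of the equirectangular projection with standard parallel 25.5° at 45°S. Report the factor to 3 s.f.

1.28

With standard parallel φ₀ = 25.5°, the equirectangular projection gives x = Rλ cos φ₀, y = Rφ, so h = 1 and k = cos 25.5° / cos φ.
Areal scale = h·k = 1 × cos φ₀ / cos φ; at 45°, h = 1.000, k = 1.276, so h·k = 1.276.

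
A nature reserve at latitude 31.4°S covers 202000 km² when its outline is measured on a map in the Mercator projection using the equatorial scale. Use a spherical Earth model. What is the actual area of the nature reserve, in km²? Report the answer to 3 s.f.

Mercator is conformal, so the point scale is isotropic: h = k = sec φ = 1/cos φ.
Areal scale = k² = sec²φ = 1/cos²(31.4°) = 1/0.8536² = 1.373.
True area = apparent / (areal scale) = 202000 / 1.373 ≈ 147000 km².

147000 km²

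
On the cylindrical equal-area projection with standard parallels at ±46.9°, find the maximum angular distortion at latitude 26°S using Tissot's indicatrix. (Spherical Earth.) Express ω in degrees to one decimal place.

For cylindrical equal-area with standard parallel φ₀, h = cos φ / cos φ₀ and k = cos φ₀ / cos φ, so h·k = 1.
At 26°: h = 1.315, k = 0.7602; principal scales a = 1.315, b = 0.7602.
sin(ω/2) = (a − b)/(a + b) = 0.5552/2.076 = 0.2675, so ω = 2 arcsin(0.2675) ≈ 31.0°.

31.0°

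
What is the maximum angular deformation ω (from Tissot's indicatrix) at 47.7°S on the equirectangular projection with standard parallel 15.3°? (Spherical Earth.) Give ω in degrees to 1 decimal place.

20.5°

With standard parallel φ₀ = 15.3°, the equirectangular projection gives x = Rλ cos φ₀, y = Rφ, so h = 1 and k = cos 15.3° / cos φ.
At 47.7°: h = 1.000, k = 1.433; principal scales a = 1.433, b = 1.000.
sin(ω/2) = (a − b)/(a + b) = 0.4332/2.433 = 0.1780, so ω = 2 arcsin(0.1780) ≈ 20.5°.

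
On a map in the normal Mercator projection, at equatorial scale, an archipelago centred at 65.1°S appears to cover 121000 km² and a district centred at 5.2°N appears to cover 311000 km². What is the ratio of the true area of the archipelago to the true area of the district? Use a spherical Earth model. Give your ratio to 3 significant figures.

0.0695

On Mercator the areal scale is sec²φ, so true area = apparent × cos²φ.
True area of archipelago: 121000 × cos²(65.1°) = 121000 × 0.1773 = 21450 km².
True area of district: 311000 × cos²(5.2°) = 311000 × 0.9918 = 308400 km².
Ratio = 21450 / 308400 ≈ 0.0695.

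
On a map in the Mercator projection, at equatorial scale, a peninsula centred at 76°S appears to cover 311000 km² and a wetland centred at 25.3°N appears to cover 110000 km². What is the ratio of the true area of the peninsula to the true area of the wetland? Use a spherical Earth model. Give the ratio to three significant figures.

Mercator's areal exaggeration is sec²φ; hence true area = (apparent area) · cos²φ.
True area of peninsula: 311000 × cos²(76°) = 311000 × 0.05853 = 18200 km².
True area of wetland: 110000 × cos²(25.3°) = 110000 × 0.8174 = 89910 km².
Ratio = 18200 / 89910 ≈ 0.202.

0.202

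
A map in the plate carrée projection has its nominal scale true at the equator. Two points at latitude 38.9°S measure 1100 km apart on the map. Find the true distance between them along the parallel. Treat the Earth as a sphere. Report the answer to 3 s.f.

856 km

For the equirectangular projection with φ₀ = 0 (plate carrée), h = 1 along meridians and k = sec φ along parallels.
Along the parallel at 38.9°, map distances are exaggerated by k = sec 38.9° = 1.285.
True distance = 1100 / 1.285 = 1100 × cos 38.9° ≈ 856 km.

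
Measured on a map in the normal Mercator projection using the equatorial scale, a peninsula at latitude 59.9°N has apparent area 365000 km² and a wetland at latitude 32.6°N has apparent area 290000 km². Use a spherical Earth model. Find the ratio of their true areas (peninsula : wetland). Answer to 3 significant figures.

Mercator's areal exaggeration is sec²φ; hence true area = (apparent area) · cos²φ.
True area of peninsula: 365000 × cos²(59.9°) = 365000 × 0.2515 = 91800 km².
True area of wetland: 290000 × cos²(32.6°) = 290000 × 0.7097 = 205800 km².
Ratio = 91800 / 205800 ≈ 0.446.

0.446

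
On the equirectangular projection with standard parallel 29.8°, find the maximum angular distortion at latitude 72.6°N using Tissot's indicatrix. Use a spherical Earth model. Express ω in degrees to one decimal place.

With standard parallel φ₀ = 29.8°, the equirectangular projection gives x = Rλ cos φ₀, y = Rφ, so h = 1 and k = cos 29.8° / cos φ.
At 72.6°: h = 1.000, k = 2.902; principal scales a = 2.902, b = 1.000.
sin(ω/2) = (a − b)/(a + b) = 1.902/3.902 = 0.4874, so ω = 2 arcsin(0.4874) ≈ 58.3°.

58.3°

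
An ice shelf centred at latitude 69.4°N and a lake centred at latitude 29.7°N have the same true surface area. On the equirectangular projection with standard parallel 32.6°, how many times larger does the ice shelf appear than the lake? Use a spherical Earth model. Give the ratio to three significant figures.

2.47

With standard parallel φ₀ = 32.6°, the equirectangular projection gives x = Rλ cos φ₀, y = Rφ, so h = 1 and k = cos 32.6° / cos φ.
Areal scale at 69.4°: h·k = 1.000 × 2.394 = 2.394.
Areal scale at 29.7°: h·k = 1.000 × 0.9699 = 0.9699.
Ratio = 2.394/0.9699 ≈ 2.47.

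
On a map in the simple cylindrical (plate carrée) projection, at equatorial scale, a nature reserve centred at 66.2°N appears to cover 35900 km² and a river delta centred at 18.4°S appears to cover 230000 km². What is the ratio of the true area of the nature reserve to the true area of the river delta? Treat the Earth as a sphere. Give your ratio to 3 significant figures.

0.0664

On the plate carrée, areal scale = h·k = 1 × sec φ, so true area = apparent × cos φ.
True area of nature reserve: 35900 × cos(66.2°) = 35900 × 0.4035 = 14490 km².
True area of river delta: 230000 × cos(18.4°) = 230000 × 0.9489 = 218200 km².
Ratio = 14490 / 218200 ≈ 0.0664.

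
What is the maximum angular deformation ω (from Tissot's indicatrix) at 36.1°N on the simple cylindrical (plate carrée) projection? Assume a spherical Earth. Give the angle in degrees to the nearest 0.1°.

In the plate carrée (x = Rλ, y = Rφ), meridians are true-scale (h = 1) and parallels are stretched by k = sec φ.
At 36.1°: h = 1.000, k = 1.238; principal scales a = 1.238, b = 1.000.
sin(ω/2) = (a − b)/(a + b) = 0.2376/2.238 = 0.1062, so ω = 2 arcsin(0.1062) ≈ 12.2°.

12.2°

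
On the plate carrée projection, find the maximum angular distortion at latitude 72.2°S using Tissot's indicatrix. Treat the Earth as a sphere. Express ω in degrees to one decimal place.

Plate carrée maps x = Rλ, y = Rφ. The meridian scale is h = 1 and the parallel scale is k = 1/cos φ = sec φ.
At 72.2°: h = 1.000, k = 3.271; principal scales a = 3.271, b = 1.000.
sin(ω/2) = (a − b)/(a + b) = 2.271/4.271 = 0.5318, so ω = 2 arcsin(0.5318) ≈ 64.2°.

64.2°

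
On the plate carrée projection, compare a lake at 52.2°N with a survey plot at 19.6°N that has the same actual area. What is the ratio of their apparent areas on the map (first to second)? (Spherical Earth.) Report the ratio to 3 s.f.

1.54

In the plate carrée (x = Rλ, y = Rφ), meridians are true-scale (h = 1) and parallels are stretched by k = sec φ.
Areal scale at 52.2°: h·k = 1.000 × 1.632 = 1.632.
Areal scale at 19.6°: h·k = 1.000 × 1.062 = 1.062.
Ratio = 1.632/1.062 ≈ 1.54.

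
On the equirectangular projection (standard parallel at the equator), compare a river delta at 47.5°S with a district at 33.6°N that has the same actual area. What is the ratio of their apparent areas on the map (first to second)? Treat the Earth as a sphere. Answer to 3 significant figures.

Plate carrée maps x = Rλ, y = Rφ. The meridian scale is h = 1 and the parallel scale is k = 1/cos φ = sec φ.
Areal scale at 47.5°: h·k = 1.000 × 1.480 = 1.480.
Areal scale at 33.6°: h·k = 1.000 × 1.201 = 1.201.
Ratio = 1.480/1.201 ≈ 1.23.

1.23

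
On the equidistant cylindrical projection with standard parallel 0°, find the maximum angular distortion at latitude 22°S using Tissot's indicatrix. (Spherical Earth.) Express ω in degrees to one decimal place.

For the equirectangular projection with φ₀ = 0 (plate carrée), h = 1 along meridians and k = sec φ along parallels.
At 22°: h = 1.000, k = 1.079; principal scales a = 1.079, b = 1.000.
sin(ω/2) = (a − b)/(a + b) = 0.07853/2.079 = 0.03778, so ω = 2 arcsin(0.03778) ≈ 4.3°.

4.3°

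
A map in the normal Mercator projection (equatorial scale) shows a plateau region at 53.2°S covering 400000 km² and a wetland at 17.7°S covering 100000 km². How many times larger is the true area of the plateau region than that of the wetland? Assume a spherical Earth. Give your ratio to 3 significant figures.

1.58

Mercator's areal exaggeration is sec²φ; hence true area = (apparent area) · cos²φ.
True area of plateau region: 400000 × cos²(53.2°) = 400000 × 0.3588 = 143500 km².
True area of wetland: 100000 × cos²(17.7°) = 100000 × 0.9076 = 90760 km².
Ratio = 143500 / 90760 ≈ 1.58.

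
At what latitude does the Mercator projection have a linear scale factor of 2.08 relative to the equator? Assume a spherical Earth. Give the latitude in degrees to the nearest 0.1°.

61.3°

Mercator scale is k = sec φ = 1/cos φ.
1/cos φ = 2.08  ⇒  cos φ = 0.4808  ⇒  φ = arccos(0.4808) ≈ 61.3°.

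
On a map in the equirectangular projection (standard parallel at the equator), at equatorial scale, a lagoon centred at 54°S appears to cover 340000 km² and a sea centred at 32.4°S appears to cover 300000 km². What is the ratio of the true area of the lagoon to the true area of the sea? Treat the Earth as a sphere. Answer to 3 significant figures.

On the plate carrée, areal scale = h·k = 1 × sec φ, so true area = apparent × cos φ.
True area of lagoon: 340000 × cos(54°) = 340000 × 0.5878 = 199800 km².
True area of sea: 300000 × cos(32.4°) = 300000 × 0.8443 = 253300 km².
Ratio = 199800 / 253300 ≈ 0.789.

0.789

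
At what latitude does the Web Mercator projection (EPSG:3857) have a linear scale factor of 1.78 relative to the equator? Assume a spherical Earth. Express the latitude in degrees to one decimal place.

Mercator scale is k = sec φ = 1/cos φ.
1/cos φ = 1.78  ⇒  cos φ = 0.5618  ⇒  φ = arccos(0.5618) ≈ 55.8°.

55.8°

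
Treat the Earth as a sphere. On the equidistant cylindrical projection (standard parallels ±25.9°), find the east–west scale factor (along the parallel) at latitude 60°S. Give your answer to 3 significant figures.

The equidistant cylindrical projection with φ₀ = 25.9° has h = 1 (meridians true) and k = cos φ₀ / cos φ along parallels.
k = cos 25.9° / cos 60° = 0.8996/0.5000 = 1.799.

1.80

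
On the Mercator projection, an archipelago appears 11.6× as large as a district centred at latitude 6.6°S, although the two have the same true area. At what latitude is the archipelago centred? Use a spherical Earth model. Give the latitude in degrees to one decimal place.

On Mercator, (apparent₁)/(apparent₂) = sec²φ₁ / sec²φ₂ when true areas are equal.
cos²φ₂ / cos²φ₁ = 11.6  ⇒  cos φ₁ = cos 6.6° / √11.6 = 0.9934/3.406 = 0.2917.
φ₁ = arccos(0.2917) ≈ 73.0°.

73.0°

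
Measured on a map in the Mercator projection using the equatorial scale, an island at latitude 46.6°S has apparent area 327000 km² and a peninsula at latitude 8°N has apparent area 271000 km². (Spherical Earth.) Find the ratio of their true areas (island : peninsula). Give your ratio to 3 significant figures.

0.581

Since Mercator area scale is 1/cos²φ, the true area equals the apparent area multiplied by cos²φ.
True area of island: 327000 × cos²(46.6°) = 327000 × 0.4721 = 154400 km².
True area of peninsula: 271000 × cos²(8°) = 271000 × 0.9806 = 265800 km².
Ratio = 154400 / 265800 ≈ 0.581.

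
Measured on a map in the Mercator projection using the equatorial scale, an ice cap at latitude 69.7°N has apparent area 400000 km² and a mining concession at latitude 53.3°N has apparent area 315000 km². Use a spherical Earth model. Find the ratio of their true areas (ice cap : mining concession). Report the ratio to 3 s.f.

0.428

Mercator's areal exaggeration is sec²φ; hence true area = (apparent area) · cos²φ.
True area of ice cap: 400000 × cos²(69.7°) = 400000 × 0.1204 = 48150 km².
True area of mining concession: 315000 × cos²(53.3°) = 315000 × 0.3572 = 112500 km².
Ratio = 48150 / 112500 ≈ 0.428.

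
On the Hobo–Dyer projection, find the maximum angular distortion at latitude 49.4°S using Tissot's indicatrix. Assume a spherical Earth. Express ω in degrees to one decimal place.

22.6°

Hobo–Dyer is a cylindrical equal-area projection with standard parallels at ±37.5°. Cylindrical equal-area (φ₀ = 37.5°): h = cos φ / cos 37.5° along meridians, k = cos 37.5° / cos φ along parallels; h·k = 1.
At 49.4°: h = 0.8203, k = 1.219; principal scales a = 1.219, b = 0.8203.
sin(ω/2) = (a − b)/(a + b) = 0.3988/2.039 = 0.1956, so ω = 2 arcsin(0.1956) ≈ 22.6°.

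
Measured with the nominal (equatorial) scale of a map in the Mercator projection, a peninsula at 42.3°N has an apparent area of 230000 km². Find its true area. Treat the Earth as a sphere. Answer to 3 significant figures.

126000 km²

The Mercator projection is conformal; its linear scale factor is the same in every direction and equals sec φ = 1/cos φ.
Areal scale = k² = sec²φ = 1/cos²(42.3°) = 1/0.7396² = 1.828.
True area = apparent / (areal scale) = 230000 / 1.828 ≈ 126000 km².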